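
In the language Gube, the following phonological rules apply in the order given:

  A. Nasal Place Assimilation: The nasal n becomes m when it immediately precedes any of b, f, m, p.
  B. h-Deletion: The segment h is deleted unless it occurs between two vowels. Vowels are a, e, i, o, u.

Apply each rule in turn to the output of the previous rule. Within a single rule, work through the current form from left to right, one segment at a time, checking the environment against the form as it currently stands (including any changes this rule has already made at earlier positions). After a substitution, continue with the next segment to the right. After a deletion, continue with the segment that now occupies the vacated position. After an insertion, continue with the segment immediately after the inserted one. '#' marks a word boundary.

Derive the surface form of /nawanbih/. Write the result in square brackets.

[nawambi]

A Nasal Place Assimilation: [nawanbih] → [nawambih]
B h-Deletion: [nawambih] → [nawambi]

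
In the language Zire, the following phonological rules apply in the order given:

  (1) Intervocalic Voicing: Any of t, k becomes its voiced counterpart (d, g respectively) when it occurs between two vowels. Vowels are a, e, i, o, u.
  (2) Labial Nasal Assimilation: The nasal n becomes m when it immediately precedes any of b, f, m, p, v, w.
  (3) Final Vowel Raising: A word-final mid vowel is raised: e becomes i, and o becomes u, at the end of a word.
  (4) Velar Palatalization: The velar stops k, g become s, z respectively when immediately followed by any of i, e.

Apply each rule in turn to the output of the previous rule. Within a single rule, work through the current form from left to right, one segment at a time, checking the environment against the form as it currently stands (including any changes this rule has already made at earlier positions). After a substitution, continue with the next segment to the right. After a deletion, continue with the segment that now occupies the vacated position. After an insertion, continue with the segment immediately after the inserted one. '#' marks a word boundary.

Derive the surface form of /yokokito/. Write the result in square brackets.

[yogozidu]

(1) Intervocalic Voicing: [yokokito] → [yogogido]
(2) Labial Nasal Assimilation: no change — [yogogido]
(3) Final Vowel Raising: [yogogido] → [yogogidu]
(4) Velar Palatalization: [yogogidu] → [yogozidu]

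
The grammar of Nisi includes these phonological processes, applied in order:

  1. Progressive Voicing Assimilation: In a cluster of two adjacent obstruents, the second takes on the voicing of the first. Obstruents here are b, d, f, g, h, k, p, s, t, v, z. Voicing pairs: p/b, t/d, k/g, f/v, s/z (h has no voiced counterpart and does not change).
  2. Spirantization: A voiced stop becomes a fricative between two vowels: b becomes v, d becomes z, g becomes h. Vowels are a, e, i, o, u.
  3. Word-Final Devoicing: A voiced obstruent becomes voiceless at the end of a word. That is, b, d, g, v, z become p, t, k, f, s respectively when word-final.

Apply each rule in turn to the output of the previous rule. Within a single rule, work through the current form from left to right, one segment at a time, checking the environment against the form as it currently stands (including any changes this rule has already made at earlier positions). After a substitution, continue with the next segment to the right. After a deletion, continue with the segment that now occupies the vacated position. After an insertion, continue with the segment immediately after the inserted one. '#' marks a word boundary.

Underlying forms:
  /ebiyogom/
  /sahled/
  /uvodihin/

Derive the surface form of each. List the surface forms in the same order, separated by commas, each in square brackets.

[eviyohom], [sahlet], [uvozihin]

/ebiyogom/:
  1 Progressive Voicing Assimilation: no change — [ebiyogom]
  2 Spirantization: [ebiyogom] → [eviyohom]
  3 Word-Final Devoicing: no change — [eviyohom]
/sahled/:
  1 Progressive Voicing Assimilation: no change — [sahled]
  2 Spirantization: no change — [sahled]
  3 Word-Final Devoicing: [sahled] → [sahlet]
/uvodihin/:
  1 Progressive Voicing Assimilation: no change — [uvodihin]
  2 Spirantization: [uvodihin] → [uvozihin]
  3 Word-Final Devoicing: no change — [uvozihin]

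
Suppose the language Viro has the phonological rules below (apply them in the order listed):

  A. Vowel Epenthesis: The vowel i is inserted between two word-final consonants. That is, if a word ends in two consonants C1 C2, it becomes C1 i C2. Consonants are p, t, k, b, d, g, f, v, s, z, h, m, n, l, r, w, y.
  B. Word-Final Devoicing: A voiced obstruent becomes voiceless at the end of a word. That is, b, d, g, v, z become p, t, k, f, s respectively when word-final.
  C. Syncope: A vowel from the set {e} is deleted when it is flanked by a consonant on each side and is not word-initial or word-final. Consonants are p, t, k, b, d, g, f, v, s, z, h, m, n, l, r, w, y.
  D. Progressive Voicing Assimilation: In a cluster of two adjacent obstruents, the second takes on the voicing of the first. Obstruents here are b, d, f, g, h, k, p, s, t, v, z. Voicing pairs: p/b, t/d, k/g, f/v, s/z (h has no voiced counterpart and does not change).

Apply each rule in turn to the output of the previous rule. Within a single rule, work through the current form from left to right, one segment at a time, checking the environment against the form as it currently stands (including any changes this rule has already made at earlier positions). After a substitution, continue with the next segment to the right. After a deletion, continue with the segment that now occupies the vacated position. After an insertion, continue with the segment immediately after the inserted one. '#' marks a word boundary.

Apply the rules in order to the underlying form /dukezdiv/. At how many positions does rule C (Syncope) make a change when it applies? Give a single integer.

A Vowel Epenthesis: no change — [dukezdiv]
B Word-Final Devoicing: [dukezdiv] → [dukezdif]
C Syncope: [dukezdif] → [dukzdif]
D Progressive Voicing Assimilation: [dukzdif] → [dukstif]
Rule C changed 1 position(s).

1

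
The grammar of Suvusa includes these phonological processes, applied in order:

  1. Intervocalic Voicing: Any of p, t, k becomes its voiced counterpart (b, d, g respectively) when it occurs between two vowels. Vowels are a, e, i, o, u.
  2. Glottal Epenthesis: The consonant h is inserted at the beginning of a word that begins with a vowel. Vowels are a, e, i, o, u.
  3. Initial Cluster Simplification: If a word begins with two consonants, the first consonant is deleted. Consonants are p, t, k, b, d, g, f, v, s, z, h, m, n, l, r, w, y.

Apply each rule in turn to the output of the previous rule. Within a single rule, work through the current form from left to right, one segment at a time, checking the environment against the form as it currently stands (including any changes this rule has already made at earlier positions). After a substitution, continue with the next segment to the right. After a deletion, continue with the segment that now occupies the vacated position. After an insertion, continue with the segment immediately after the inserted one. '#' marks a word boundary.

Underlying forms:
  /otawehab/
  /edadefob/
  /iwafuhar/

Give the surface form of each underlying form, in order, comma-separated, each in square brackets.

[hodawehab], [hedadefob], [hiwafuhar]

/otawehab/:
  1 Intervocalic Voicing: [otawehab] → [odawehab]
  2 Glottal Epenthesis: [odawehab] → [hodawehab]
  3 Initial Cluster Simplification: no change — [hodawehab]
/edadefob/:
  1 Intervocalic Voicing: no change — [edadefob]
  2 Glottal Epenthesis: [edadefob] → [hedadefob]
  3 Initial Cluster Simplification: no change — [hedadefob]
/iwafuhar/:
  1 Intervocalic Voicing: no change — [iwafuhar]
  2 Glottal Epenthesis: [iwafuhar] → [hiwafuhar]
  3 Initial Cluster Simplification: no change — [hiwafuhar]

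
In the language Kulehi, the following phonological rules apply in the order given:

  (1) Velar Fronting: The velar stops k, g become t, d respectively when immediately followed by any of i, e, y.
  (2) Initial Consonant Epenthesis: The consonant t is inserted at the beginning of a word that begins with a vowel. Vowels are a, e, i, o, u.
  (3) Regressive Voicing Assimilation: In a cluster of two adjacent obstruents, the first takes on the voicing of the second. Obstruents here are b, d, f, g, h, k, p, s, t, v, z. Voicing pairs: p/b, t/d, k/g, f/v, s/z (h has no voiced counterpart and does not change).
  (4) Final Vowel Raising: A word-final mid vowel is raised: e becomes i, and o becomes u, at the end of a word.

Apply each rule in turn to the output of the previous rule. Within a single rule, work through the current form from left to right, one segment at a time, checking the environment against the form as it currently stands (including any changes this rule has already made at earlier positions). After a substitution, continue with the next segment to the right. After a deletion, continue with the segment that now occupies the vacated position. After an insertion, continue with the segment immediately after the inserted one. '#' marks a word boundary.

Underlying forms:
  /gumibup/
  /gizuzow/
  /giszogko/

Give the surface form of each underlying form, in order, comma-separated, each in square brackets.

[gumibup], [dizuzow], [dizzokku]

/gumibup/:
  (1) Velar Fronting: no change — [gumibup]
  (2) Initial Consonant Epenthesis: no change — [gumibup]
  (3) Regressive Voicing Assimilation: no change — [gumibup]
  (4) Final Vowel Raising: no change — [gumibup]
/gizuzow/:
  (1) Velar Fronting: [gizuzow] → [dizuzow]
  (2) Initial Consonant Epenthesis: no change — [dizuzow]
  (3) Regressive Voicing Assimilation: no change — [dizuzow]
  (4) Final Vowel Raising: no change — [dizuzow]
/giszogko/:
  (1) Velar Fronting: [giszogko] → [diszogko]
  (2) Initial Consonant Epenthesis: no change — [diszogko]
  (3) Regressive Voicing Assimilation: [diszogko] → [dizzokko]
  (4) Final Vowel Raising: [dizzokko] → [dizzokku]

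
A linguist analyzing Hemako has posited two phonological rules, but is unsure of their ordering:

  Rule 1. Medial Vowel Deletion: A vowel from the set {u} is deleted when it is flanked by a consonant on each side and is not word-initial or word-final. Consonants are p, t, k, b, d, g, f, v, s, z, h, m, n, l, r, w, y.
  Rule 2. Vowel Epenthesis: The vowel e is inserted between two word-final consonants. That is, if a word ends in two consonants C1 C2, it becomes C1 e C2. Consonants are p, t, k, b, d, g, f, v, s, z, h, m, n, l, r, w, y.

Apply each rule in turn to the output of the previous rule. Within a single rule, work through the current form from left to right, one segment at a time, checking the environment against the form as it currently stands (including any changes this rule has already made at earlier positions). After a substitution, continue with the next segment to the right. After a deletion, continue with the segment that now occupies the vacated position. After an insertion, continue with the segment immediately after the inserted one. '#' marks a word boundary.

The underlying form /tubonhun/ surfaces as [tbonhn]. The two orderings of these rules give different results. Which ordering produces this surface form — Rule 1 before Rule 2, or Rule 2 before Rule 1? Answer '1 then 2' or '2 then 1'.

2 then 1

Order 1 then 2:
  1 Medial Vowel Deletion: [tubonhun] → [tbonhn]
  2 Vowel Epenthesis: [tbonhn] → [tbonhen]
  result: [tbonhen]
Order 2 then 1:
  2 Vowel Epenthesis: no change — [tubonhun]
  1 Medial Vowel Deletion: [tubonhun] → [tbonhn]
  result: [tbonhn]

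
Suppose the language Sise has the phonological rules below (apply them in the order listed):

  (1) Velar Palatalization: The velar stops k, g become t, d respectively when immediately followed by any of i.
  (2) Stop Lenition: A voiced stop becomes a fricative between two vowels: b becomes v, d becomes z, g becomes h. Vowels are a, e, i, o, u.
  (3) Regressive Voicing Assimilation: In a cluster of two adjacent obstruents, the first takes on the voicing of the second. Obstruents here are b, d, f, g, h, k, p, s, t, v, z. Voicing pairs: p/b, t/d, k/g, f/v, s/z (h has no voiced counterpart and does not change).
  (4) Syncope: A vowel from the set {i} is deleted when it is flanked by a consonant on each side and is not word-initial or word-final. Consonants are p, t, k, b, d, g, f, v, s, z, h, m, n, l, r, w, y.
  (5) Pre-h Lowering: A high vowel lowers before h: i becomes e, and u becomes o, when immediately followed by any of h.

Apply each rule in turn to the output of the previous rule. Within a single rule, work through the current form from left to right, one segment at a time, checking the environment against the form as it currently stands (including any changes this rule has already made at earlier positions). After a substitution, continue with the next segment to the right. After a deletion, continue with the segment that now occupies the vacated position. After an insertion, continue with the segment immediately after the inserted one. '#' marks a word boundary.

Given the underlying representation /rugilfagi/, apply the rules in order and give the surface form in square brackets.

(1) Velar Palatalization: [rugilfagi] → [rudilfadi]
(2) Stop Lenition: [rudilfadi] → [ruzilfazi]
(3) Regressive Voicing Assimilation: no change — [ruzilfazi]
(4) Syncope: [ruzilfazi] → [ruzlfazi]
(5) Pre-h Lowering: no change — [ruzlfazi]

[ruzlfazi]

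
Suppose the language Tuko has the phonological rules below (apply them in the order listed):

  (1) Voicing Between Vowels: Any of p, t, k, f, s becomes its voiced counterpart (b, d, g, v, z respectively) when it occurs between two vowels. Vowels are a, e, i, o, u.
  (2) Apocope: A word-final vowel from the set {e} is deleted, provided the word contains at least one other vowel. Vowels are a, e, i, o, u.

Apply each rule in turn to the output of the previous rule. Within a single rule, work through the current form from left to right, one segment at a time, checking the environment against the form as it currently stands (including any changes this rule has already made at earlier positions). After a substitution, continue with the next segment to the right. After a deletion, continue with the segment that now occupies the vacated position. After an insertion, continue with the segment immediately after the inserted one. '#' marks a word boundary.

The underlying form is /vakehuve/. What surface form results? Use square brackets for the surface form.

(1) Voicing Between Vowels: [vakehuve] → [vagehuve]
(2) Apocope: [vagehuve] → [vagehuv]

[vagehuv]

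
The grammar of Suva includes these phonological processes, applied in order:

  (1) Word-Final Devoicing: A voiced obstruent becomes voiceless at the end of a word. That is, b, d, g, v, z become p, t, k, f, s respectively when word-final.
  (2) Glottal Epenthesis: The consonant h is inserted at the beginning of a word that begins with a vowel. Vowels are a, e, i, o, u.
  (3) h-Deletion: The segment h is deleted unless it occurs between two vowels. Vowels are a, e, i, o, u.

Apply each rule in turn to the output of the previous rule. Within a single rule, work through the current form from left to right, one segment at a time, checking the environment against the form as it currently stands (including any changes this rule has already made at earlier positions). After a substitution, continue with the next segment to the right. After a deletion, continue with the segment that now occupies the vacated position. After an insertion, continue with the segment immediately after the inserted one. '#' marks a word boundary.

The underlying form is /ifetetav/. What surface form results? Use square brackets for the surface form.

[ifetetaf]

(1) Word-Final Devoicing: [ifetetav] → [ifetetaf]
(2) Glottal Epenthesis: [ifetetaf] → [hifetetaf]
(3) h-Deletion: [hifetetaf] → [ifetetaf]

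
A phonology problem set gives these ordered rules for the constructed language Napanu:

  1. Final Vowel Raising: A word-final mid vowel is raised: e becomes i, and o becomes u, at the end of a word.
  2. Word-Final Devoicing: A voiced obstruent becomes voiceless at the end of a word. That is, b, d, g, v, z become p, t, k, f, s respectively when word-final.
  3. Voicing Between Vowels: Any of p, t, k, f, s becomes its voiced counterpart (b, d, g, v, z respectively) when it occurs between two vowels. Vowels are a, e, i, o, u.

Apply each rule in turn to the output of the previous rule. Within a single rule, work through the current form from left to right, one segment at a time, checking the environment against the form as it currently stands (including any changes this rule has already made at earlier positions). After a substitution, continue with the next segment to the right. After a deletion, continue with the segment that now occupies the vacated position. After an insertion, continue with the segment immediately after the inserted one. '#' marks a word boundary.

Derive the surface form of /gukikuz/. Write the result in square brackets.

[gugigus]

1 Final Vowel Raising: no change — [gukikuz]
2 Word-Final Devoicing: [gukikuz] → [gukikus]
3 Voicing Between Vowels: [gukikus] → [gugigus]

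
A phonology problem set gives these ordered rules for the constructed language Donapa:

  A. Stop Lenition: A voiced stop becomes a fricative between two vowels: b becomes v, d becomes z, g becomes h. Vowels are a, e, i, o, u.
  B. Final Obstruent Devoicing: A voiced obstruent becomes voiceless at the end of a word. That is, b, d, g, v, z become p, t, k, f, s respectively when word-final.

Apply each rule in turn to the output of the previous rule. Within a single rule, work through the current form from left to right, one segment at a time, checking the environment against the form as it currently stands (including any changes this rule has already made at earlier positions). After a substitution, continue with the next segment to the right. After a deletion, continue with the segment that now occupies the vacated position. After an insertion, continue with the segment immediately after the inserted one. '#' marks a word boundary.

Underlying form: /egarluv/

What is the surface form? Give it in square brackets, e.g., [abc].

[eharluf]

A Stop Lenition: [egarluv] → [eharluv]
B Final Obstruent Devoicing: [eharluv] → [eharluf]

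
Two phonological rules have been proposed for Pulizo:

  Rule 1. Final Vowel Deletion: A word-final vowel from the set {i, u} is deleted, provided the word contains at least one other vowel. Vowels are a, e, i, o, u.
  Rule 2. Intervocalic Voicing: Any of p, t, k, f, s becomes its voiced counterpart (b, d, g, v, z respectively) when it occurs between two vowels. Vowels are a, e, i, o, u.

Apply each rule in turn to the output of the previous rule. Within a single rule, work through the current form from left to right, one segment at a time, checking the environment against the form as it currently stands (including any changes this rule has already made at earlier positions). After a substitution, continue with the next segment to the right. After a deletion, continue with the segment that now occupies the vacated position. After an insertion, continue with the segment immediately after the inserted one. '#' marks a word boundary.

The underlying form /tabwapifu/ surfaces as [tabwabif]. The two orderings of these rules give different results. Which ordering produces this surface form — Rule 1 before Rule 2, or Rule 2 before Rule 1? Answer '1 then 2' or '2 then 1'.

Order 1 then 2:
  1 Final Vowel Deletion: [tabwapifu] → [tabwapif]
  2 Intervocalic Voicing: [tabwapif] → [tabwabif]
  result: [tabwabif]
Order 2 then 1:
  2 Intervocalic Voicing: [tabwapifu] → [tabwabivu]
  1 Final Vowel Deletion: [tabwabivu] → [tabwabiv]
  result: [tabwabiv]

1 then 2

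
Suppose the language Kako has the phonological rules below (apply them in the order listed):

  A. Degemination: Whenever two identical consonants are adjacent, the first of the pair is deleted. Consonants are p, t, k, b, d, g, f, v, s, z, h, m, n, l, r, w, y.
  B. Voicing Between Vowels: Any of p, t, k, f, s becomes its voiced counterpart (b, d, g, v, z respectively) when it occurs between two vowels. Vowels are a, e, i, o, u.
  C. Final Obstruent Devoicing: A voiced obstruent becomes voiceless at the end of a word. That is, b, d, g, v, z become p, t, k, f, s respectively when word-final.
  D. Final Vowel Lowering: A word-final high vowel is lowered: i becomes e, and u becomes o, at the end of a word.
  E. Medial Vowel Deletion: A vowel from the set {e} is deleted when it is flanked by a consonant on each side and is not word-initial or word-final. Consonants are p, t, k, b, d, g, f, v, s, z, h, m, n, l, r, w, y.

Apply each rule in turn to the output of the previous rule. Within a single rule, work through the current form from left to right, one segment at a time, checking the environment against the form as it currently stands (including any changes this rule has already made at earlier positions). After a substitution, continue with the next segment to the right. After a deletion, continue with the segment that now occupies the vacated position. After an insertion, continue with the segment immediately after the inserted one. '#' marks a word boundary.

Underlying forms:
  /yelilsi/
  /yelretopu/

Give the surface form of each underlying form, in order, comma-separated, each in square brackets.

/yelilsi/:
  A Degemination: no change — [yelilsi]
  B Voicing Between Vowels: no change — [yelilsi]
  C Final Obstruent Devoicing: no change — [yelilsi]
  D Final Vowel Lowering: [yelilsi] → [yelilse]
  E Medial Vowel Deletion: [yelilse] → [ylilse]
/yelretopu/:
  A Degemination: no change — [yelretopu]
  B Voicing Between Vowels: [yelretopu] → [yelredobu]
  C Final Obstruent Devoicing: no change — [yelredobu]
  D Final Vowel Lowering: [yelredobu] → [yelredobo]
  E Medial Vowel Deletion: [yelredobo] → [ylrdobo]

[ylilse], [ylrdobo]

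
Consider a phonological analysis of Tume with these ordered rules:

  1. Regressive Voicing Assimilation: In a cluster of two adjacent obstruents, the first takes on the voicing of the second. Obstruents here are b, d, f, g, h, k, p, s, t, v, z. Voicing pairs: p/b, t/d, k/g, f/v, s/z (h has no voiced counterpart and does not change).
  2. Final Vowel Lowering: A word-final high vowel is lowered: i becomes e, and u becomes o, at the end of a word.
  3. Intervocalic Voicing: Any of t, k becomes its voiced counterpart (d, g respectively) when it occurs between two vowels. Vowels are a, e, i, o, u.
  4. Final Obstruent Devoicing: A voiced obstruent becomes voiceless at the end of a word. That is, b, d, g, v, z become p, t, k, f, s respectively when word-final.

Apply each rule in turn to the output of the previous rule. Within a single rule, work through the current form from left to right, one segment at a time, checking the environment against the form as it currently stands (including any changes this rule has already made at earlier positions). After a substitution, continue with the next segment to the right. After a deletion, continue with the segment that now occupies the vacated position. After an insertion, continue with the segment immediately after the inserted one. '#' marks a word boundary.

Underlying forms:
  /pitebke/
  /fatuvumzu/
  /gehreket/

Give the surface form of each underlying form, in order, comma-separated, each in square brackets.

[pidepke], [faduvumzo], [gehreget]

/pitebke/:
  1 Regressive Voicing Assimilation: [pitebke] → [pitepke]
  2 Final Vowel Lowering: no change — [pitepke]
  3 Intervocalic Voicing: [pitepke] → [pidepke]
  4 Final Obstruent Devoicing: no change — [pidepke]
/fatuvumzu/:
  1 Regressive Voicing Assimilation: no change — [fatuvumzu]
  2 Final Vowel Lowering: [fatuvumzu] → [fatuvumzo]
  3 Intervocalic Voicing: [fatuvumzo] → [faduvumzo]
  4 Final Obstruent Devoicing: no change — [faduvumzo]
/gehreket/:
  1 Regressive Voicing Assimilation: no change — [gehreket]
  2 Final Vowel Lowering: no change — [gehreket]
  3 Intervocalic Voicing: [gehreket] → [gehreget]
  4 Final Obstruent Devoicing: no change — [gehreget]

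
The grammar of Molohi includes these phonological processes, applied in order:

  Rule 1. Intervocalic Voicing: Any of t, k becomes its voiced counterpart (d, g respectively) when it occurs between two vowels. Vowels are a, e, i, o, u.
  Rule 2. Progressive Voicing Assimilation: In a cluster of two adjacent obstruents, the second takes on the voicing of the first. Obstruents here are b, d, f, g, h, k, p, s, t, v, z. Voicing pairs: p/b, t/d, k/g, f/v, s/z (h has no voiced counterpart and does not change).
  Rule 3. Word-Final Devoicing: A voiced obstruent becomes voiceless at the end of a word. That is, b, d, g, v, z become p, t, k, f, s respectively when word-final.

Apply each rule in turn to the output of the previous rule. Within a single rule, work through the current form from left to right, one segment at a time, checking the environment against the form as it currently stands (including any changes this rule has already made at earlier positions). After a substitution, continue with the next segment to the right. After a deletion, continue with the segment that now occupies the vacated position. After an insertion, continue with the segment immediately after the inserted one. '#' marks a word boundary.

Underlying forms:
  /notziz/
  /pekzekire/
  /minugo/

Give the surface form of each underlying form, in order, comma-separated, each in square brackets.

/notziz/:
  Rule 1 Intervocalic Voicing: no change — [notziz]
  Rule 2 Progressive Voicing Assimilation: [notziz] → [notsiz]
  Rule 3 Word-Final Devoicing: [notsiz] → [notsis]
/pekzekire/:
  Rule 1 Intervocalic Voicing: [pekzekire] → [pekzegire]
  Rule 2 Progressive Voicing Assimilation: [pekzegire] → [peksegire]
  Rule 3 Word-Final Devoicing: no change — [peksegire]
/minugo/:
  Rule 1 Intervocalic Voicing: no change — [minugo]
  Rule 2 Progressive Voicing Assimilation: no change — [minugo]
  Rule 3 Word-Final Devoicing: no change — [minugo]

[notsis], [peksegire], [minugo]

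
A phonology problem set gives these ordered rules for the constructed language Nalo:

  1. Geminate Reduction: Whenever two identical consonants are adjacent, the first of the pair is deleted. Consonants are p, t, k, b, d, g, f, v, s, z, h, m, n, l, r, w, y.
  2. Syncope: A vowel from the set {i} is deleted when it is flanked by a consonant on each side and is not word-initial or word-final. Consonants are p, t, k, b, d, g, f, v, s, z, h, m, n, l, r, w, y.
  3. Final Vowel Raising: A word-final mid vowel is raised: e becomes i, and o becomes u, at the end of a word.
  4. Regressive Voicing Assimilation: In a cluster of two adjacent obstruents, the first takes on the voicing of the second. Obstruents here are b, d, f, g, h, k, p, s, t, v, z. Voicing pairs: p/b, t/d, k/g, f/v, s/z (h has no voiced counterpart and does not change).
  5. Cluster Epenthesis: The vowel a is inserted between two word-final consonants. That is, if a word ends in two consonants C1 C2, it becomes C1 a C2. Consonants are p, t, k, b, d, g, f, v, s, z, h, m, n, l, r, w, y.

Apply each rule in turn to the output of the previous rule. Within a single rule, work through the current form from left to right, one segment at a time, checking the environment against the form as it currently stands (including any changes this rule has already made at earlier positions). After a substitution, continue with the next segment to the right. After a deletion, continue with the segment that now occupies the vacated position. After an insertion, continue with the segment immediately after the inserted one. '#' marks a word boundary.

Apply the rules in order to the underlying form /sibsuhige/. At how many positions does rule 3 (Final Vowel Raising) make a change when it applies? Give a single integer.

1

1 Geminate Reduction: no change — [sibsuhige]
2 Syncope: [sibsuhige] → [sbsuhge]
3 Final Vowel Raising: [sbsuhge] → [sbsuhgi]
4 Regressive Voicing Assimilation: [sbsuhgi] → [zpsuhgi]
5 Cluster Epenthesis: no change — [zpsuhgi]
Rule 3 changed 1 position(s).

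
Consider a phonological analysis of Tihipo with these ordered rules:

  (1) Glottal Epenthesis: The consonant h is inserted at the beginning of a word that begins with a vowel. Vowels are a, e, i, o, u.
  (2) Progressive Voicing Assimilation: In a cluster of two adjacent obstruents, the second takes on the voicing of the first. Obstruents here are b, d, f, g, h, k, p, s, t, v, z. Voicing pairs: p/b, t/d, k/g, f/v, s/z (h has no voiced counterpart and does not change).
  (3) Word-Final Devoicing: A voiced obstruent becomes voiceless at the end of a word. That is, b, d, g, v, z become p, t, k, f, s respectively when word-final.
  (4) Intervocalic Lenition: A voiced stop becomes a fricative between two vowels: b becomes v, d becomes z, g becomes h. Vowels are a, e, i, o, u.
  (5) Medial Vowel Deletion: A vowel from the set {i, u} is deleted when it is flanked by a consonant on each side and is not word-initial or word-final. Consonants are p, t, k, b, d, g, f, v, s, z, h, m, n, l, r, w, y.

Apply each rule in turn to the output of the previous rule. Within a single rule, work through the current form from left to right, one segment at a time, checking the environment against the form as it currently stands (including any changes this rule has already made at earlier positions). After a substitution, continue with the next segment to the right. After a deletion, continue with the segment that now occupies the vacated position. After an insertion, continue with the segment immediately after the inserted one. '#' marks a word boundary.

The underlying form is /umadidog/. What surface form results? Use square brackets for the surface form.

(1) Glottal Epenthesis: [umadidog] → [humadidog]
(2) Progressive Voicing Assimilation: no change — [humadidog]
(3) Word-Final Devoicing: [humadidog] → [humadidok]
(4) Intervocalic Lenition: [humadidok] → [humazizok]
(5) Medial Vowel Deletion: [humazizok] → [hmazzok]

[hmazzok]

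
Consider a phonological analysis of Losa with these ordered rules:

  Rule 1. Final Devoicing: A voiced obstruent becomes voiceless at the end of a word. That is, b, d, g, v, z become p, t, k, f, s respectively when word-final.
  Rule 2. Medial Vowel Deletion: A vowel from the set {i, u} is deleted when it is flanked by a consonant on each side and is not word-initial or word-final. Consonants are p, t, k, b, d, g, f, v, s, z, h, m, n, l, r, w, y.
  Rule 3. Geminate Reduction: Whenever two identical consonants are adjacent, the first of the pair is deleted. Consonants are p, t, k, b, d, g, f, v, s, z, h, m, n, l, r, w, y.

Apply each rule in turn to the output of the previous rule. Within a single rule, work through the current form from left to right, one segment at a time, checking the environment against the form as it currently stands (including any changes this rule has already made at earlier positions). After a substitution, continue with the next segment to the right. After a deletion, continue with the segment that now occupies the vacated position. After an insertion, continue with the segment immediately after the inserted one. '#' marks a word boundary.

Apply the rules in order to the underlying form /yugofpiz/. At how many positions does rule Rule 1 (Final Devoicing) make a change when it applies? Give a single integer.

1

Rule 1 Final Devoicing: [yugofpiz] → [yugofpis]
Rule 2 Medial Vowel Deletion: [yugofpis] → [ygofps]
Rule 3 Geminate Reduction: no change — [ygofps]
Rule Rule 1 changed 1 position(s).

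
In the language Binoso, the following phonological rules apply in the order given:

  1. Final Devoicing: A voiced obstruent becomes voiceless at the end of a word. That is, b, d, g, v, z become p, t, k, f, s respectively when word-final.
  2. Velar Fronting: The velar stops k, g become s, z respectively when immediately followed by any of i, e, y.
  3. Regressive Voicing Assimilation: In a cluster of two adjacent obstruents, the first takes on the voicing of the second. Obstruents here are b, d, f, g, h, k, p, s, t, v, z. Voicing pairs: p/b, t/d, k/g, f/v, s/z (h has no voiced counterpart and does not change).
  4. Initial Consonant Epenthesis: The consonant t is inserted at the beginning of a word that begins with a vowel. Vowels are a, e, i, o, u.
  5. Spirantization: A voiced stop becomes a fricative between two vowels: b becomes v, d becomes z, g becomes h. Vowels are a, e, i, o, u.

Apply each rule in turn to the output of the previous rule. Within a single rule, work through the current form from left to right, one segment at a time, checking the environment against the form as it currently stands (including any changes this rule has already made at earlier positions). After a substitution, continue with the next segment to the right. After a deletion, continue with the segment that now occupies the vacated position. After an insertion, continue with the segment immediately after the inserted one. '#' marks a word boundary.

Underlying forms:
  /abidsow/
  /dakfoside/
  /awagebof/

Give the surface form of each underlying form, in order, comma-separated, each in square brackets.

[tavitsow], [dakfosize], [tawazevof]

/abidsow/:
  1 Final Devoicing: no change — [abidsow]
  2 Velar Fronting: no change — [abidsow]
  3 Regressive Voicing Assimilation: [abidsow] → [abitsow]
  4 Initial Consonant Epenthesis: [abitsow] → [tabitsow]
  5 Spirantization: [tabitsow] → [tavitsow]
/dakfoside/:
  1 Final Devoicing: no change — [dakfoside]
  2 Velar Fronting: no change — [dakfoside]
  3 Regressive Voicing Assimilation: no change — [dakfoside]
  4 Initial Consonant Epenthesis: no change — [dakfoside]
  5 Spirantization: [dakfoside] → [dakfosize]
/awagebof/:
  1 Final Devoicing: no change — [awagebof]
  2 Velar Fronting: [awagebof] → [awazebof]
  3 Regressive Voicing Assimilation: no change — [awazebof]
  4 Initial Consonant Epenthesis: [awazebof] → [tawazebof]
  5 Spirantization: [tawazebof] → [tawazevof]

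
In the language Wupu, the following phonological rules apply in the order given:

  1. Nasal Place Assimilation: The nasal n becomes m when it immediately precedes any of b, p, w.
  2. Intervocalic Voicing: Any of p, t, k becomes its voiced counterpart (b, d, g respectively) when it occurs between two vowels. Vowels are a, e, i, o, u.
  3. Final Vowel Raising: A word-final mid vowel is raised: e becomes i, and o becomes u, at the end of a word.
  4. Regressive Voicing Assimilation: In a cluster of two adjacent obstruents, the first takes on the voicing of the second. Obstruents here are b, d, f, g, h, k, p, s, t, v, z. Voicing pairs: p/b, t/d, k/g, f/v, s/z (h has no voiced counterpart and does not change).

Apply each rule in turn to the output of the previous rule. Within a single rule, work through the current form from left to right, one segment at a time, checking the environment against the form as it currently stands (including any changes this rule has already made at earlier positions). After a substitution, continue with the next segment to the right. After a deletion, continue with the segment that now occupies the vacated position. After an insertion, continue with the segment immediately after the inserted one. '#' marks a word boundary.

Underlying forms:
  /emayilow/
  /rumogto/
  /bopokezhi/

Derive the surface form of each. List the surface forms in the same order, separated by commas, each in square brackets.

/emayilow/:
  1 Nasal Place Assimilation: no change — [emayilow]
  2 Intervocalic Voicing: no change — [emayilow]
  3 Final Vowel Raising: no change — [emayilow]
  4 Regressive Voicing Assimilation: no change — [emayilow]
/rumogto/:
  1 Nasal Place Assimilation: no change — [rumogto]
  2 Intervocalic Voicing: no change — [rumogto]
  3 Final Vowel Raising: [rumogto] → [rumogtu]
  4 Regressive Voicing Assimilation: [rumogtu] → [rumoktu]
/bopokezhi/:
  1 Nasal Place Assimilation: no change — [bopokezhi]
  2 Intervocalic Voicing: [bopokezhi] → [bobogezhi]
  3 Final Vowel Raising: no change — [bobogezhi]
  4 Regressive Voicing Assimilation: [bobogezhi] → [bobogeshi]

[emayilow], [rumoktu], [bobogeshi]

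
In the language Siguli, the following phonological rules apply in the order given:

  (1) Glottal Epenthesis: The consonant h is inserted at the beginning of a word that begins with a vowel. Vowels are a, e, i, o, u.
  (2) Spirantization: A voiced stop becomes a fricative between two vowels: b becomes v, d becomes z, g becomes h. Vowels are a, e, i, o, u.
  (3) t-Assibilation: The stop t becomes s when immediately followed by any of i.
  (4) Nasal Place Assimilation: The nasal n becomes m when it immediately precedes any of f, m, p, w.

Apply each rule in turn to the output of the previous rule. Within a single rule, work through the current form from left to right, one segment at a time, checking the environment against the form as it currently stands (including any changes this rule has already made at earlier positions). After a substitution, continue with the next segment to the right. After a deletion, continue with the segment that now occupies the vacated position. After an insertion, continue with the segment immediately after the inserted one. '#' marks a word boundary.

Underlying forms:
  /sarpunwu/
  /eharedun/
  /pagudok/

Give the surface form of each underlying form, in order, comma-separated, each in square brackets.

/sarpunwu/:
  (1) Glottal Epenthesis: no change — [sarpunwu]
  (2) Spirantization: no change — [sarpunwu]
  (3) t-Assibilation: no change — [sarpunwu]
  (4) Nasal Place Assimilation: [sarpunwu] → [sarpumwu]
/eharedun/:
  (1) Glottal Epenthesis: [eharedun] → [heharedun]
  (2) Spirantization: [heharedun] → [heharezun]
  (3) t-Assibilation: no change — [heharezun]
  (4) Nasal Place Assimilation: no change — [heharezun]
/pagudok/:
  (1) Glottal Epenthesis: no change — [pagudok]
  (2) Spirantization: [pagudok] → [pahuzok]
  (3) t-Assibilation: no change — [pahuzok]
  (4) Nasal Place Assimilation: no change — [pahuzok]

[sarpumwu], [heharezun], [pahuzok]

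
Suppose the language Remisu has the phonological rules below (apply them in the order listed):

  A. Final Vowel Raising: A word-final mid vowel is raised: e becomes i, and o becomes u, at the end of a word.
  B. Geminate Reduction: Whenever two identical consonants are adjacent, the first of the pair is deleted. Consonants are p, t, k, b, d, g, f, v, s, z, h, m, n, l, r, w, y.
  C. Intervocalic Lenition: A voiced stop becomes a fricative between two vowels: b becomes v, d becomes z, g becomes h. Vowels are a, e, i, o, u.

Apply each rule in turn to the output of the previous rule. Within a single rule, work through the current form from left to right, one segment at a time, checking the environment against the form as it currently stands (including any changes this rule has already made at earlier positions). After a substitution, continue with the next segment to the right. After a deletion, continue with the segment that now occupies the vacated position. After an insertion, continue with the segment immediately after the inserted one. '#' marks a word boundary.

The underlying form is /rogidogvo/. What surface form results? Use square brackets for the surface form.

[rohizogvu]

A Final Vowel Raising: [rogidogvo] → [rogidogvu]
B Geminate Reduction: no change — [rogidogvu]
C Intervocalic Lenition: [rogidogvu] → [rohizogvu]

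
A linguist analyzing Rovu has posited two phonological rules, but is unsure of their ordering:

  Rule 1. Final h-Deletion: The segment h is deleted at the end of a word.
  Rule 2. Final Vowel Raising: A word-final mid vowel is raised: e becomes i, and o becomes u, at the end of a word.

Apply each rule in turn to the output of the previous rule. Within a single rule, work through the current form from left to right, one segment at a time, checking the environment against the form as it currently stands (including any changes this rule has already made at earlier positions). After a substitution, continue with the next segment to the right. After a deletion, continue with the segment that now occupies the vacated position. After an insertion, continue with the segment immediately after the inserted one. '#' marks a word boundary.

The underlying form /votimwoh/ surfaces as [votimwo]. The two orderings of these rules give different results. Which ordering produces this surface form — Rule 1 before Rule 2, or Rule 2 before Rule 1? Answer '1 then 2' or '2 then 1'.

Order 1 then 2:
  1 Final h-Deletion: [votimwoh] → [votimwo]
  2 Final Vowel Raising: [votimwo] → [votimwu]
  result: [votimwu]
Order 2 then 1:
  2 Final Vowel Raising: no change — [votimwoh]
  1 Final h-Deletion: [votimwoh] → [votimwo]
  result: [votimwo]

2 then 1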